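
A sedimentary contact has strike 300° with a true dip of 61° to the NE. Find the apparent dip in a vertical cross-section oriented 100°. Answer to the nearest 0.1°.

31.7°

Angle between strike (300°) and section (100°): β = 20°.
tan(apparent dip) = tan 61° · sin 20° = 0.6170
apparent dip = arctan 0.6170 = 31.68°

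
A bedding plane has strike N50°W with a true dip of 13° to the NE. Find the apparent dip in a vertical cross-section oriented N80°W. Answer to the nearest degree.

The strike is N50°W and the section trends N80°W; the acute angle between them is β = 30°.
tan α = tan 13° × sin 30° = 0.2309 × 0.5000 = 0.1154
α = arctan(0.1154) = 6.58°

7°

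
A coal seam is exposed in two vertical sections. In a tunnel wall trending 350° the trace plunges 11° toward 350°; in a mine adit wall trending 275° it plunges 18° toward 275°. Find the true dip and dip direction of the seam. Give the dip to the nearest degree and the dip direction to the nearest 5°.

true dip 19°, dip direction 295°

Each apparent-dip line lies in the plane. As unit vectors (x east, y north, z up), v₁ plunges 11°→350° and v₂ plunges 18°→275°.
Cross product v₁ × v₂ gives the pole to the plane: n ∝ (-0.283, 0.128, 0.902).
True dip = arccos(n_z / |n|) = arccos(0.9455) = 19.0°.
Dip direction = atan2(-0.283, 0.128) = 294° (azimuth of n's horizontal projection).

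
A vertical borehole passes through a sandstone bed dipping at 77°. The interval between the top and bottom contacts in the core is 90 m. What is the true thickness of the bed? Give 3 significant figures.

20.2 m

True thickness t = h · cos(dip) = 90 × cos 77°
t = 90 × 0.2250 = 20.246 m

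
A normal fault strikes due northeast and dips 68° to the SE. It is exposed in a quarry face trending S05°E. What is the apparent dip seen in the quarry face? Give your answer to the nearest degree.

The section lies 50° from the strike.
tan(apparent dip) = tan 68° · sin 50° = 1.8960
α = arctan(1.8960) = 62.19°

62°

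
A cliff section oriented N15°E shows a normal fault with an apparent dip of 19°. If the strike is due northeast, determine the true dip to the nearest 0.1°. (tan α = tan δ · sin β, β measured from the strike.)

β = acute angle between strike due northeast and section N15°E = 30°.
tan δ = tan α / sin β = tan 19° / sin 30° = 0.3443 / 0.5000 = 0.6887
true dip = arctan 0.6887 = 34.55°

34.6°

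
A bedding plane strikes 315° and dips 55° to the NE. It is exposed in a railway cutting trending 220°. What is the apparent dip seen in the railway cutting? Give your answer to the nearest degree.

Angle between strike (315°) and section (220°): β = 85°.
tan(apparent dip) = tan 55° · sin 85° = 1.4227
apparent dip = arctan 1.4227 = 54.90°

55°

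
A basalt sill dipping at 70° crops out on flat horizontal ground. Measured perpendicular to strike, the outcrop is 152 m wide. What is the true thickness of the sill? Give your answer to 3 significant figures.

143 m

True thickness t = w · sin(dip) = 152 × sin 70°
t = 152 × 0.9397 = 142.833 m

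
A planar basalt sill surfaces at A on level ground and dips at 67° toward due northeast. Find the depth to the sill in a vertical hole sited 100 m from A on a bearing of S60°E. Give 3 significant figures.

61.0 m

The hole lies 75° from the dip direction, so the down-dip offset is 100 × cos 75° = 25.88 m.
Depth = down-dip offset × tan(dip) = 25.88 × tan 67° = 25.88 × 2.3559
Depth = 60.97 m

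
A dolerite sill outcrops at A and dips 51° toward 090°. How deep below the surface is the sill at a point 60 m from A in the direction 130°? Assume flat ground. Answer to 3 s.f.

The hole lies 40° from the dip direction, so the down-dip offset is 60 × cos 40° = 45.96 m.
Depth = down-dip offset × tan(dip) = 45.96 × tan 51° = 45.96 × 1.2349
Depth = 56.76 m

56.8 m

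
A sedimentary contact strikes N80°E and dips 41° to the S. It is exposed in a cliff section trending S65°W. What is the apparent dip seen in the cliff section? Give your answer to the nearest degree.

The strike is N80°E and the section trends S65°W; the acute angle between them is β = 15°.
tan α = tan 41° × sin 15° = 0.8693 × 0.2588 = 0.2250
α = arctan(0.2250) = 12.68°

13°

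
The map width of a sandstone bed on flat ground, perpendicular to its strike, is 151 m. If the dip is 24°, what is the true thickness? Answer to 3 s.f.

True thickness t = w · sin(dip) = 151 × sin 24°
t = 151 × 0.4067 = 61.417 m

61.4 m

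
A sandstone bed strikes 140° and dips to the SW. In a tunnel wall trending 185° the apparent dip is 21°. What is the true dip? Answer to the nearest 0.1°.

28.5°

The section is 45° from the strike.
tan δ = tan α / sin β = tan 21° / sin 45° = 0.3839 / 0.7071 = 0.5429
true dip = arctan 0.5429 = 28.50°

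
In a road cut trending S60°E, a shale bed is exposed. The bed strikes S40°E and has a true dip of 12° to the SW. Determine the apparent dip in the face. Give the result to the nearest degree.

4°

The strike is S40°E and the section trends S60°E; the acute angle between them is β = 20°.
tan α = tan 12° × sin 20° = 0.2126 × 0.3420 = 0.0727
apparent dip = arctan 0.0727 = 4.16°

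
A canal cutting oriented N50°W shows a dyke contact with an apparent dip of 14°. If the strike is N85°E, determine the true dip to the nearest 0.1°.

β = acute angle between strike N85°E and section N50°W = 45°.
tan δ = tan α / sin β = tan 14° / sin 45° = 0.2493 / 0.7071 = 0.3526
true dip = arctan 0.3526 = 19.42°

19.4°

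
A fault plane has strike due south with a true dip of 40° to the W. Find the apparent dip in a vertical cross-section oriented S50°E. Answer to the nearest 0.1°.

The section lies 50° from the strike.
tan(apparent dip) = tan 40° · sin 50° = 0.6428
apparent dip = arctan 0.6428 = 32.73°

32.7°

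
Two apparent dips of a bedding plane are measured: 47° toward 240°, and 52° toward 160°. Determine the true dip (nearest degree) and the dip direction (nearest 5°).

true dip 57°, dip direction 195°

The two traces are lines in the plane: v₁ = (sin 240°·cos 47°, cos 240°·cos 47°, −sin 47°), v₂ = (sin 160°·cos 52°, cos 160°·cos 52°, −sin 52°).
The plane normal is n = v₁ × v₂ ∝ (-0.154, -0.619, 0.414).
True dip = arccos(n_z / |n|) = arccos(0.5437) = 57.1°.
The horizontal component of n points toward azimuth atan2(n_x, n_y) = 194°, the dip direction.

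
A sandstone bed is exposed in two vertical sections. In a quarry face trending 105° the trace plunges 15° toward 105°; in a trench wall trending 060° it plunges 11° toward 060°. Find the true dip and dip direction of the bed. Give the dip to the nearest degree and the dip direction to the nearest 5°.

Represent each trace as a vector plunging at its apparent dip toward its trend (east-north-up frame): v₁ = (0.933, -0.250, -0.259), v₂ = (0.850, 0.491, -0.191).
n = v₁ × v₂ = (0.175, -0.042, 0.670) (taken with n_z > 0).
tan δ = √(n_x²+n_y²)/n_z = 0.180/0.670, so δ = 15.0°.
The horizontal component of n points toward azimuth atan2(n_x, n_y) = 104°, the dip direction.

true dip 15°, dip direction 105°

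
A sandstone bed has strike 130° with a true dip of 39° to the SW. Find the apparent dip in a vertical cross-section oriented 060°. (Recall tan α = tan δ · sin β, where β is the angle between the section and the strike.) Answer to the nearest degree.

37°

The strike is 130° and the section trends 060°; the acute angle between them is β = 70°.
tan α = tan 39° × sin 70° = 0.8098 × 0.9397 = 0.7609
apparent dip = arctan 0.7609 = 37.27°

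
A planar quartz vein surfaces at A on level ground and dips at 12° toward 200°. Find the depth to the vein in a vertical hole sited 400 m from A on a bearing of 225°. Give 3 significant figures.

77.1 m

The hole lies 25° from the dip direction, so the down-dip offset is 400 × cos 25° = 362.52 m.
Depth = down-dip offset × tan(dip) = 362.52 × tan 12° = 362.52 × 0.2126
Depth = 77.06 m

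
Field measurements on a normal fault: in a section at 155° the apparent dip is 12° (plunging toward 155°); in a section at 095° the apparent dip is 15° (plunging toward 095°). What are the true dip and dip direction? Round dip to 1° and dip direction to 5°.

Represent each trace as a vector plunging at its apparent dip toward its trend (east-north-up frame): v₁ = (0.413, -0.887, -0.208), v₂ = (0.962, -0.084, -0.259).
Cross product v₁ × v₂ gives the pole to the plane: n ∝ (0.212, -0.093, 0.818).
True dip = arccos(n_z / |n|) = arccos(0.9622) = 15.8°.
Dip direction = atan2(0.212, -0.093) = 114° (azimuth of n's horizontal projection).

true dip 16°, dip direction 115°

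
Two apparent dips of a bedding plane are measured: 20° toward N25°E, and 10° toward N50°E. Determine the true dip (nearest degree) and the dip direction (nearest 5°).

Each apparent-dip line lies in the plane. As unit vectors (x east, y north, z up), v₁ plunges 20°→N25°E and v₂ plunges 10°→N50°E.
Cross product v₁ × v₂ gives the pole to the plane: n ∝ (-0.069, 0.189, 0.391).
True dip = arccos(n_z / |n|) = arccos(0.8893) = 27.2°.
Dip direction = atan2(-0.069, 0.189) = 340° (azimuth of n's horizontal projection).

true dip 27°, dip direction 340°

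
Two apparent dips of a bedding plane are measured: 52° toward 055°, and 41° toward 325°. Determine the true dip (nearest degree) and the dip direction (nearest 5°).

The two traces are lines in the plane: v₁ = (sin 55°·cos 52°, cos 55°·cos 52°, −sin 52°), v₂ = (sin 325°·cos 41°, cos 325°·cos 41°, −sin 41°).
The plane normal is n = v₁ × v₂ ∝ (0.255, 0.672, 0.465).
tan δ = √(n_x²+n_y²)/n_z = 0.719/0.465, so δ = 57.1°.
Dip direction = azimuth of (n_x, n_y) = atan2(0.255, 0.672) = 21°.

true dip 57°, dip direction 020°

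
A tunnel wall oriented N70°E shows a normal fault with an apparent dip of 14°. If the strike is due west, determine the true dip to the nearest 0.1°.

36.1°

β = acute angle between strike due west and section N70°E = 20°.
tan(true dip) = tan 14° / sin 20° = 0.7290
δ = arctan(0.7290) = 36.09°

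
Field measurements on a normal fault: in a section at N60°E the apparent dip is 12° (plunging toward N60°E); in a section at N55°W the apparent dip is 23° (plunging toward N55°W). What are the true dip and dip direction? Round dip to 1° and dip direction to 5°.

The two traces are lines in the plane: v₁ = (sin 60°·cos 12°, cos 60°·cos 12°, −sin 12°), v₂ = (sin 305°·cos 23°, cos 305°·cos 23°, −sin 23°).
n = v₁ × v₂ = (-0.081, 0.488, 0.816) (taken with n_z > 0).
Dip δ = arctan(|n_h|/n_z) = arctan(0.494/0.816) = 31.2°.
Dip direction = azimuth of (n_x, n_y) = atan2(-0.081, 0.488) = 351°.

true dip 31°, dip direction 350°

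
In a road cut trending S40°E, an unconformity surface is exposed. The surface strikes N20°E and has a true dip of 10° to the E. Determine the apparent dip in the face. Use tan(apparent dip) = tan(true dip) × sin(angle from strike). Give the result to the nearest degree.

9°

The section lies 60° from the strike.
tan α = tan 10° × sin 60° = 0.1763 × 0.8660 = 0.1527
apparent dip = arctan 0.1527 = 8.68°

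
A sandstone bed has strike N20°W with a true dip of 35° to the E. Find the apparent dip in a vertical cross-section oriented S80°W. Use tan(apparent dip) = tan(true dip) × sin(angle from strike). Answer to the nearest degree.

35°

Angle between strike (N20°W) and section (S80°W): β = 80°.
tan(apparent dip) = tan 35° · sin 80° = 0.6896
apparent dip = arctan 0.6896 = 34.59°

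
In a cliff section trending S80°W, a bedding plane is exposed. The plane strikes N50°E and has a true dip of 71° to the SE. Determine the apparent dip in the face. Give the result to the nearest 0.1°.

55.4°

The strike is N50°E and the section trends S80°W; the acute angle between them is β = 30°.
tan(apparent dip) = tan 71° · sin 30° = 1.4521
apparent dip = arctan 1.4521 = 55.45°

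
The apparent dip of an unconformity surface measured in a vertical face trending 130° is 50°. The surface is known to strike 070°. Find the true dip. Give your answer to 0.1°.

54.0°

β = acute angle between strike 070° and section 130° = 60°.
tan(true dip) = tan 50° / sin 60° = 1.3761
δ = arctan(1.3761) = 53.99°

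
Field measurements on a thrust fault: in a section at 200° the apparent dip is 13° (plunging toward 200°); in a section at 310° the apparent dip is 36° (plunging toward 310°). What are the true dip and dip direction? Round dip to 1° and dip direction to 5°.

true dip 42°, dip direction 275°

Represent each trace as a vector plunging at its apparent dip toward its trend (east-north-up frame): v₁ = (-0.333, -0.916, -0.225), v₂ = (-0.620, 0.520, -0.588).
n = v₁ × v₂ = (-0.655, 0.056, 0.741) (taken with n_z > 0).
True dip = arccos(n_z / |n|) = arccos(0.7478) = 41.6°.
Dip direction = atan2(-0.655, 0.056) = 275° (azimuth of n's horizontal projection).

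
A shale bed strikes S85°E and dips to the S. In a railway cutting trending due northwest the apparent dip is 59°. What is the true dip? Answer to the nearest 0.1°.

The section is 40° from the strike.
tan δ = tan α / sin β = tan 59° / sin 40° = 1.6643 / 0.6428 = 2.5892
true dip = arctan 2.5892 = 68.88°

68.9°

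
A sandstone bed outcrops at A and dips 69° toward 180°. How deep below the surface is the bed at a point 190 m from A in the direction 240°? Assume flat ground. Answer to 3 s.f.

247 m

The hole lies 60° from the dip direction, so the down-dip offset is 190 × cos 60° = 95.00 m.
Depth = down-dip offset × tan(dip) = 95.00 × tan 69° = 95.00 × 2.6051
Depth = 247.48 m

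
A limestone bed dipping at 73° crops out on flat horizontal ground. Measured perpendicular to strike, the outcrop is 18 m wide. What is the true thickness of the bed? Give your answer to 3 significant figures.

True thickness t = w · sin(dip) = 18 × sin 73°
t = 18 × 0.9563 = 17.213 m

17.2 m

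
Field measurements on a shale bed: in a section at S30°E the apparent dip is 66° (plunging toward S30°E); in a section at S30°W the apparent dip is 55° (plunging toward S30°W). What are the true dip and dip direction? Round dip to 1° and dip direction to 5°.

true dip 66°, dip direction 160°

Represent each trace as a vector plunging at its apparent dip toward its trend (east-north-up frame): v₁ = (0.203, -0.352, -0.914), v₂ = (-0.287, -0.497, -0.819).
n = v₁ × v₂ = (0.165, -0.429, 0.202) (taken with n_z > 0).
tan δ = √(n_x²+n_y²)/n_z = 0.459/0.202, so δ = 66.3°.
Dip direction = azimuth of (n_x, n_y) = atan2(0.165, -0.429) = 159°.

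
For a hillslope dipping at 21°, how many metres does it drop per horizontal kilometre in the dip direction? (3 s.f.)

drop per km = 1000 × tan 21° = 1000 × 0.3839

384 m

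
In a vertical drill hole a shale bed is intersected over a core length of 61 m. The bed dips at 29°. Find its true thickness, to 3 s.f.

True thickness t = h · cos(dip) = 61 × cos 29°
t = 61 × 0.8746 = 53.352 m

53.4 m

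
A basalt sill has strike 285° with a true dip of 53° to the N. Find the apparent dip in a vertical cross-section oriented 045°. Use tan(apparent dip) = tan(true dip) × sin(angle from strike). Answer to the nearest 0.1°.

49.0°

The section lies 60° from the strike.
tan(apparent dip) = tan 53° · sin 60° = 1.1493
α = arctan(1.1493) = 48.97°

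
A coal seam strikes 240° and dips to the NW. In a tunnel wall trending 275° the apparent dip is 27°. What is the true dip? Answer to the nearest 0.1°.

β = acute angle between strike 240° and section 275° = 35°.
tan(true dip) = tan 27° / sin 35° = 0.8883
true dip = arctan 0.8883 = 41.62°

41.6°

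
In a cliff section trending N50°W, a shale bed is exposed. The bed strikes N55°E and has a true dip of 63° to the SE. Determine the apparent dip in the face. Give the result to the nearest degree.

62°

The section lies 75° from the strike.
tan α = tan 63° × sin 75° = 1.9626 × 0.9659 = 1.8957
apparent dip = arctan 1.8957 = 62.19°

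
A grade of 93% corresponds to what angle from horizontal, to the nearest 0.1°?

42.9°

tan θ = 93/100 = 0.9300
θ = arctan(0.9300) = 42.92°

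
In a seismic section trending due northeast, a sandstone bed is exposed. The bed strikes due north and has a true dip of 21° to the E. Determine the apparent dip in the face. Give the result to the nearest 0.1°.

15.2°

The strike is due north and the section trends due northeast; the acute angle between them is β = 45°.
tan α = tan 21° × sin 45° = 0.3839 × 0.7071 = 0.2714
α = arctan(0.2714) = 15.19°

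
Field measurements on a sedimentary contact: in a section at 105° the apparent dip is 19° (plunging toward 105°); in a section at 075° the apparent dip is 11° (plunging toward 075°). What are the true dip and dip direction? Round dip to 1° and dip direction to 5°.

Represent each trace as a vector plunging at its apparent dip toward its trend (east-north-up frame): v₁ = (0.913, -0.245, -0.326), v₂ = (0.948, 0.254, -0.191).
The plane normal is n = v₁ × v₂ ∝ (0.129, -0.134, 0.464).
True dip = arccos(n_z / |n|) = arccos(0.9278) = 21.9°.
Dip direction = atan2(0.129, -0.134) = 136° (azimuth of n's horizontal projection).

true dip 22°, dip direction 135°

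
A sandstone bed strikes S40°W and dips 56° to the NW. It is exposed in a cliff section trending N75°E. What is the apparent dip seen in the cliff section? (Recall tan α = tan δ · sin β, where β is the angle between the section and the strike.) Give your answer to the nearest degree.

40°

Angle between strike (S40°W) and section (N75°E): β = 35°.
tan(apparent dip) = tan 56° · sin 35° = 0.8504
apparent dip = arctan 0.8504 = 40.38°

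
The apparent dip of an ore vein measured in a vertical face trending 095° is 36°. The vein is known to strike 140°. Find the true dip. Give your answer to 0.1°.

45.8°

The section is 45° from the strike.
tan δ = tan α / sin β = tan 36° / sin 45° = 0.7265 / 0.7071 = 1.0275
δ = arctan(1.0275) = 45.78°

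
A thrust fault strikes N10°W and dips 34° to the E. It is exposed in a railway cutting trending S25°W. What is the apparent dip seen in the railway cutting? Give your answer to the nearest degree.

The strike is N10°W and the section trends S25°W; the acute angle between them is β = 35°.
tan α = tan 34° × sin 35° = 0.6745 × 0.5736 = 0.3869
apparent dip = arctan 0.3869 = 21.15°

21°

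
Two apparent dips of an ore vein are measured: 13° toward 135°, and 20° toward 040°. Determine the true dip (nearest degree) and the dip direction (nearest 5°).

Each apparent-dip line lies in the plane. As unit vectors (x east, y north, z up), v₁ plunges 13°→135° and v₂ plunges 20°→040°.
Cross product v₁ × v₂ gives the pole to the plane: n ∝ (0.398, 0.100, 0.912).
Dip δ = arctan(|n_h|/n_z) = arctan(0.410/0.912) = 24.2°.
Dip direction = atan2(0.398, 0.100) = 76° (azimuth of n's horizontal projection).

true dip 24°, dip direction 075°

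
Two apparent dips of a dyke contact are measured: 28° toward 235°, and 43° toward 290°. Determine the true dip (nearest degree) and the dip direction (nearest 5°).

true dip 43°, dip direction 290°

Represent each trace as a vector plunging at its apparent dip toward its trend (east-north-up frame): v₁ = (-0.723, -0.506, -0.469), v₂ = (-0.687, 0.250, -0.682).
Cross product v₁ × v₂ gives the pole to the plane: n ∝ (-0.463, 0.171, 0.529).
tan δ = √(n_x²+n_y²)/n_z = 0.493/0.529, so δ = 43.0°.
Dip direction = azimuth of (n_x, n_y) = atan2(-0.463, 0.171) = 290°.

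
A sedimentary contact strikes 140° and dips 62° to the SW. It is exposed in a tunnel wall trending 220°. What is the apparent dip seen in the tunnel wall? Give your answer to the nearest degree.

62°

The section lies 80° from the strike.
tan α = tan 62° × sin 80° = 1.8807 × 0.9848 = 1.8522
apparent dip = arctan 1.8522 = 61.63°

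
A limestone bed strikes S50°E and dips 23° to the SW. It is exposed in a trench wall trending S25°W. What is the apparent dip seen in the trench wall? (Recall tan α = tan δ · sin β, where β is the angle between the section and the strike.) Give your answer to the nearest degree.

22°

The section lies 75° from the strike.
tan(apparent dip) = tan 23° · sin 75° = 0.4100
apparent dip = arctan 0.4100 = 22.29°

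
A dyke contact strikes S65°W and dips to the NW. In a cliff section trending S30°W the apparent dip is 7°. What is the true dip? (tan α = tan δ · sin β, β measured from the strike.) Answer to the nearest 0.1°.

12.1°

The section is 35° from the strike.
tan(true dip) = tan 7° / sin 35° = 0.2141
true dip = arctan 0.2141 = 12.08°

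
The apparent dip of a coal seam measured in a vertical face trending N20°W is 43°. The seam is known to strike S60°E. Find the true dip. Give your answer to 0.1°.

The section is 40° from the strike.
tan δ = tan α / sin β = tan 43° / sin 40° = 0.9325 / 0.6428 = 1.4507
true dip = arctan 1.4507 = 55.42°

55.4°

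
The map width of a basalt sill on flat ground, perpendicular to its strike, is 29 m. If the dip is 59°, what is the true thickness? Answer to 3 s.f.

24.9 m

True thickness t = w · sin(dip) = 29 × sin 59°
t = 29 × 0.8572 = 24.858 m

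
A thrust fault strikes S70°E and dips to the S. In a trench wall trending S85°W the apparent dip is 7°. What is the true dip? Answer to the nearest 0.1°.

16.2°

The section is 25° from the strike.
tan δ = tan α / sin β = tan 7° / sin 25° = 0.1228 / 0.4226 = 0.2905
true dip = arctan 0.2905 = 16.20°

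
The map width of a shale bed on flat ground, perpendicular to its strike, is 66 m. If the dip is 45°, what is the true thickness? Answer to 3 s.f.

46.7 m

True thickness t = w · sin(dip) = 66 × sin 45°
t = 66 × 0.7071 = 46.669 m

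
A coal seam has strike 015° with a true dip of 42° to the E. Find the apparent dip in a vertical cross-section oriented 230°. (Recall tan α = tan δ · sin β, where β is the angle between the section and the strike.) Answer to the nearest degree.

27°

The section lies 35° from the strike.
tan(apparent dip) = tan 42° · sin 35° = 0.5165
α = arctan(0.5165) = 27.31°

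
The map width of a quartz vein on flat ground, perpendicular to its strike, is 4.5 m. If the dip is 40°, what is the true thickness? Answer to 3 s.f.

True thickness t = w · sin(dip) = 4.5 × sin 40°
t = 4.5 × 0.6428 = 2.893 m

2.89 m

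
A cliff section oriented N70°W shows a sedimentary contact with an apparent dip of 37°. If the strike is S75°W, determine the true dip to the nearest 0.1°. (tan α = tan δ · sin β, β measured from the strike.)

β = acute angle between strike S75°W and section N70°W = 35°.
tan δ = tan α / sin β = tan 37° / sin 35° = 0.7536 / 0.5736 = 1.3138
true dip = arctan 1.3138 = 52.72°

52.7°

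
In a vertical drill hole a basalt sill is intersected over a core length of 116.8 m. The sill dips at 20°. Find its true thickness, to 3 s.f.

True thickness t = h · cos(dip) = 116.8 × cos 20°
t = 116.8 × 0.9397 = 109.756 m

110 m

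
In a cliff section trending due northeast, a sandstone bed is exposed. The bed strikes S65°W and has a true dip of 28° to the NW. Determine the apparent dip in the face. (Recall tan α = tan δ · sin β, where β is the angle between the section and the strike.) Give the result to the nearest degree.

Angle between strike (S65°W) and section (due northeast): β = 20°.
tan α = tan 28° × sin 20° = 0.5317 × 0.3420 = 0.1819
apparent dip = arctan 0.1819 = 10.31°

10°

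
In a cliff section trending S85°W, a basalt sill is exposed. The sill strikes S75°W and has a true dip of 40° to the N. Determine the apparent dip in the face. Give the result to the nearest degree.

8°

The strike is S75°W and the section trends S85°W; the acute angle between them is β = 10°.
tan(apparent dip) = tan 40° · sin 10° = 0.1457
apparent dip = arctan 0.1457 = 8.29°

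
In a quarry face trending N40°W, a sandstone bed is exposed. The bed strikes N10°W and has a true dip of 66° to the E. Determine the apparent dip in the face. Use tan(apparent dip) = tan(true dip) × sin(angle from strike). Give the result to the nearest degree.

48°

Angle between strike (N10°W) and section (N40°W): β = 30°.
tan α = tan 66° × sin 30° = 2.2460 × 0.5000 = 1.1230
α = arctan(1.1230) = 48.32°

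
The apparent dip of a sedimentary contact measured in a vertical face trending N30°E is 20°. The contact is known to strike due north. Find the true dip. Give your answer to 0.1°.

36.1°

β = acute angle between strike due north and section N30°E = 30°.
tan(true dip) = tan 20° / sin 30° = 0.7279
δ = arctan(0.7279) = 36.05°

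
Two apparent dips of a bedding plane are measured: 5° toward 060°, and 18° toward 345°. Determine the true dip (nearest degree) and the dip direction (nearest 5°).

Each apparent-dip line lies in the plane. As unit vectors (x east, y north, z up), v₁ plunges 5°→060° and v₂ plunges 18°→345°.
n = v₁ × v₂ = (-0.074, 0.288, 0.915) (taken with n_z > 0).
tan δ = √(n_x²+n_y²)/n_z = 0.297/0.915, so δ = 18.0°.
The horizontal component of n points toward azimuth atan2(n_x, n_y) = 346°, the dip direction.

true dip 18°, dip direction 345°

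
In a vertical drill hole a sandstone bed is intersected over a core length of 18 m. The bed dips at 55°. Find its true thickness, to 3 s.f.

10.3 m

True thickness t = h · cos(dip) = 18 × cos 55°
t = 18 × 0.5736 = 10.324 m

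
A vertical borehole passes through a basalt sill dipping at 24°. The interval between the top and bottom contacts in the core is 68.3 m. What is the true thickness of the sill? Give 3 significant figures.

True thickness t = h · cos(dip) = 68.3 × cos 24°
t = 68.3 × 0.9135 = 62.395 m

62.4 m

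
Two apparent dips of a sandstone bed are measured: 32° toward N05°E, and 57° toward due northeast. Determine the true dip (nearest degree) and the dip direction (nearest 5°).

The two traces are lines in the plane: v₁ = (sin 5°·cos 32°, cos 5°·cos 32°, −sin 32°), v₂ = (sin 45°·cos 57°, cos 45°·cos 57°, −sin 57°).
Cross product v₁ × v₂ gives the pole to the plane: n ∝ (0.504, 0.142, 0.297).
tan δ = √(n_x²+n_y²)/n_z = 0.524/0.297, so δ = 60.5°.
Dip direction = atan2(0.504, 0.142) = 74° (azimuth of n's horizontal projection).

true dip 60°, dip direction 075°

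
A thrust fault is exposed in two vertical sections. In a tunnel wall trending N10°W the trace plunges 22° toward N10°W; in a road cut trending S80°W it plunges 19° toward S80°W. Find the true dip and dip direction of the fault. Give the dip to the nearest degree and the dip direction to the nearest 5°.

true dip 28°, dip direction 310°

Represent each trace as a vector plunging at its apparent dip toward its trend (east-north-up frame): v₁ = (-0.161, 0.913, -0.375), v₂ = (-0.931, -0.164, -0.326).
The plane normal is n = v₁ × v₂ ∝ (-0.359, 0.296, 0.877).
Dip δ = arctan(|n_h|/n_z) = arctan(0.465/0.877) = 28.0°.
Dip direction = azimuth of (n_x, n_y) = atan2(-0.359, 0.296) = 310°.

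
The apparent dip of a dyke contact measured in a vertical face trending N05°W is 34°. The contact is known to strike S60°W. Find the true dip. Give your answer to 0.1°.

The section is 65° from the strike.
tan(true dip) = tan 34° / sin 65° = 0.7442
δ = arctan(0.7442) = 36.66°

36.7°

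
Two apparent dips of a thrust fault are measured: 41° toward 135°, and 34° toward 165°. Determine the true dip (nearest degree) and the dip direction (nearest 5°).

Represent each trace as a vector plunging at its apparent dip toward its trend (east-north-up frame): v₁ = (0.534, -0.534, -0.656), v₂ = (0.215, -0.801, -0.559).
The plane normal is n = v₁ × v₂ ∝ (0.227, -0.158, 0.313).
tan δ = √(n_x²+n_y²)/n_z = 0.276/0.313, so δ = 41.5°.
Dip direction = atan2(0.227, -0.158) = 125° (azimuth of n's horizontal projection).

true dip 41°, dip direction 125°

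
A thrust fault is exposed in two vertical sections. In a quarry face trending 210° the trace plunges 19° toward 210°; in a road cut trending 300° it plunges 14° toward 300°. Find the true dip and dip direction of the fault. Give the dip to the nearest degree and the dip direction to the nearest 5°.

true dip 23°, dip direction 245°

Each apparent-dip line lies in the plane. As unit vectors (x east, y north, z up), v₁ plunges 19°→210° and v₂ plunges 14°→300°.
Cross product v₁ × v₂ gives the pole to the plane: n ∝ (-0.356, -0.159, 0.917).
Dip δ = arctan(|n_h|/n_z) = arctan(0.390/0.917) = 23.0°.
The horizontal component of n points toward azimuth atan2(n_x, n_y) = 246°, the dip direction.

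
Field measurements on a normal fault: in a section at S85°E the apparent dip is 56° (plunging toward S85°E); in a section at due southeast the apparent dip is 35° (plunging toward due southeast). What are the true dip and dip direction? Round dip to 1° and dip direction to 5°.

The two traces are lines in the plane: v₁ = (sin 95°·cos 56°, cos 95°·cos 56°, −sin 56°), v₂ = (sin 135°·cos 35°, cos 135°·cos 35°, −sin 35°).
Cross product v₁ × v₂ gives the pole to the plane: n ∝ (0.452, 0.161, 0.294).
True dip = arccos(n_z / |n|) = arccos(0.5229) = 58.5°.
Dip direction = atan2(0.452, 0.161) = 70° (azimuth of n's horizontal projection).

true dip 58°, dip direction 070°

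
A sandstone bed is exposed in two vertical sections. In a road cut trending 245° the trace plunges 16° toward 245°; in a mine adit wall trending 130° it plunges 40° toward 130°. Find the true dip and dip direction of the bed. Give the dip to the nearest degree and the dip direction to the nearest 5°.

Represent each trace as a vector plunging at its apparent dip toward its trend (east-north-up frame): v₁ = (-0.871, -0.406, -0.276), v₂ = (0.587, -0.492, -0.643).
Cross product v₁ × v₂ gives the pole to the plane: n ∝ (0.125, -0.722, 0.667).
tan δ = √(n_x²+n_y²)/n_z = 0.733/0.667, so δ = 47.7°.
Dip direction = azimuth of (n_x, n_y) = atan2(0.125, -0.722) = 170°.

true dip 48°, dip direction 170°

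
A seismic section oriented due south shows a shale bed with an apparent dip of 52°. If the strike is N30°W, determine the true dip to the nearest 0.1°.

68.7°

The section is 30° from the strike.
tan δ = tan α / sin β = tan 52° / sin 30° = 1.2799 / 0.5000 = 2.5599
δ = arctan(2.5599) = 68.66°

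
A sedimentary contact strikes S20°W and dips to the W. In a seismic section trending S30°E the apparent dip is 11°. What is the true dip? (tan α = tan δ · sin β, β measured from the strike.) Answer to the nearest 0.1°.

β = acute angle between strike S20°W and section S30°E = 50°.
tan δ = tan α / sin β = tan 11° / sin 50° = 0.1944 / 0.7660 = 0.2537
true dip = arctan 0.2537 = 14.24°

14.2°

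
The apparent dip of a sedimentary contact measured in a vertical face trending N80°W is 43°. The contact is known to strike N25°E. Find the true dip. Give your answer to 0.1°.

The section is 75° from the strike.
tan(true dip) = tan 43° / sin 75° = 0.9654
δ = arctan(0.9654) = 43.99°

44.0°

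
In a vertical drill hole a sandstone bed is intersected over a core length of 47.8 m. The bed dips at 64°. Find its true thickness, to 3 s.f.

21.0 m

True thickness t = h · cos(dip) = 47.8 × cos 64°
t = 47.8 × 0.4384 = 20.954 m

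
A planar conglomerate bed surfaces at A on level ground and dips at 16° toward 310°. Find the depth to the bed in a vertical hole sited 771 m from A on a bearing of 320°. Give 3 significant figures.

The hole lies 10° from the dip direction, so the down-dip offset is 771 × cos 10° = 759.29 m.
Depth = down-dip offset × tan(dip) = 759.29 × tan 16° = 759.29 × 0.2867
Depth = 217.72 m

218 m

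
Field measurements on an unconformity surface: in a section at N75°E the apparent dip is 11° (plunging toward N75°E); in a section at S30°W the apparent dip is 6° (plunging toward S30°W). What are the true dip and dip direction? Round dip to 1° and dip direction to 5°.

Each apparent-dip line lies in the plane. As unit vectors (x east, y north, z up), v₁ plunges 11°→N75°E and v₂ plunges 6°→S30°W.
The plane normal is n = v₁ × v₂ ∝ (0.191, -0.194, 0.690).
tan δ = √(n_x²+n_y²)/n_z = 0.272/0.690, so δ = 21.5°.
The horizontal component of n points toward azimuth atan2(n_x, n_y) = 135°, the dip direction.

true dip 22°, dip direction 135°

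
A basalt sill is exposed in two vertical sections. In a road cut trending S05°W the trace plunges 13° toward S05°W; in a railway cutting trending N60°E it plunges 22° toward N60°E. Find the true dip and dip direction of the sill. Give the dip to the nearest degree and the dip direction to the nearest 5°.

Represent each trace as a vector plunging at its apparent dip toward its trend (east-north-up frame): v₁ = (-0.085, -0.971, -0.225), v₂ = (0.803, 0.464, -0.375).
Cross product v₁ × v₂ gives the pole to the plane: n ∝ (0.468, -0.212, 0.740).
tan δ = √(n_x²+n_y²)/n_z = 0.514/0.740, so δ = 34.8°.
Dip direction = atan2(0.468, -0.212) = 114° (azimuth of n's horizontal projection).

true dip 35°, dip direction 115°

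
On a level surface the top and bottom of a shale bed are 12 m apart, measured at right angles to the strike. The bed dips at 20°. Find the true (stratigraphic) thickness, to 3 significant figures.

4.10 m

True thickness t = w · sin(dip) = 12 × sin 20°
t = 12 × 0.3420 = 4.104 m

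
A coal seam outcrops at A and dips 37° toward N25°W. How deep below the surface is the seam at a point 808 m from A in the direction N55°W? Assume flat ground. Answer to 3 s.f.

The hole lies 30° from the dip direction, so the down-dip offset is 808 × cos 30° = 699.75 m.
Depth = down-dip offset × tan(dip) = 699.75 × tan 37° = 699.75 × 0.7536
Depth = 527.30 m

527 m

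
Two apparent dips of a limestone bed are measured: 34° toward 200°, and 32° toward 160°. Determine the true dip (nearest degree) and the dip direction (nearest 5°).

Represent each trace as a vector plunging at its apparent dip toward its trend (east-north-up frame): v₁ = (-0.284, -0.779, -0.559), v₂ = (0.290, -0.797, -0.530).
n = v₁ × v₂ = (-0.033, -0.312, 0.452) (taken with n_z > 0).
Dip δ = arctan(|n_h|/n_z) = arctan(0.314/0.452) = 34.8°.
Dip direction = atan2(-0.033, -0.312) = 186° (azimuth of n's horizontal projection).

true dip 35°, dip direction 185°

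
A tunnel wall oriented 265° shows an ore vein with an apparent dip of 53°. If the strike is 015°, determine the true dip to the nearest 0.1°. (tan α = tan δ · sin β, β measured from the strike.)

β = acute angle between strike 015° and section 265° = 70°.
tan δ = tan α / sin β = tan 53° / sin 70° = 1.3270 / 0.9397 = 1.4122
true dip = arctan 1.4122 = 54.70°

54.7°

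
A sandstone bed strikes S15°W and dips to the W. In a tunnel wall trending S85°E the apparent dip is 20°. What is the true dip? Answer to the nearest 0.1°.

β = acute angle between strike S15°W and section S85°E = 80°.
tan δ = tan α / sin β = tan 20° / sin 80° = 0.3640 / 0.9848 = 0.3696
true dip = arctan 0.3696 = 20.28°

20.3°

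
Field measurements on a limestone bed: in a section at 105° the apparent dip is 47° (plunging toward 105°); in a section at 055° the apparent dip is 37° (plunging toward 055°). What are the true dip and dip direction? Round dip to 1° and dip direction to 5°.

true dip 47°, dip direction 100°

The two traces are lines in the plane: v₁ = (sin 105°·cos 47°, cos 105°·cos 47°, −sin 47°), v₂ = (sin 55°·cos 37°, cos 55°·cos 37°, −sin 37°).
Cross product v₁ × v₂ gives the pole to the plane: n ∝ (0.441, -0.082, 0.417).
Dip δ = arctan(|n_h|/n_z) = arctan(0.449/0.417) = 47.1°.
The horizontal component of n points toward azimuth atan2(n_x, n_y) = 101°, the dip direction.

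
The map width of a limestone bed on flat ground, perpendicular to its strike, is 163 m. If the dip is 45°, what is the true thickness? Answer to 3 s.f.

True thickness t = w · sin(dip) = 163 × sin 45°
t = 163 × 0.7071 = 115.258 m

115 m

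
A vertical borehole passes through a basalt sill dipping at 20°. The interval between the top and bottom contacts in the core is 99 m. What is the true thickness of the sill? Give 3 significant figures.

True thickness t = h · cos(dip) = 99 × cos 20°
t = 99 × 0.9397 = 93.030 m

93.0 m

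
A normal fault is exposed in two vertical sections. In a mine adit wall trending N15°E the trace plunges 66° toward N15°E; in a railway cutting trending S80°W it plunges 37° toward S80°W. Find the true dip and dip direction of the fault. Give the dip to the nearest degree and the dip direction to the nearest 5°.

Represent each trace as a vector plunging at its apparent dip toward its trend (east-north-up frame): v₁ = (0.105, 0.393, -0.914), v₂ = (-0.787, -0.139, -0.602).
The plane normal is n = v₁ × v₂ ∝ (-0.363, 0.782, 0.294).
True dip = arccos(n_z / |n|) = arccos(0.3232) = 71.1°.
Dip direction = atan2(-0.363, 0.782) = 335° (azimuth of n's horizontal projection).

true dip 71°, dip direction 335°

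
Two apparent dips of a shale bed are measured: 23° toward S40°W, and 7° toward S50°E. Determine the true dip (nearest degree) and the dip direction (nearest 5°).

Each apparent-dip line lies in the plane. As unit vectors (x east, y north, z up), v₁ plunges 23°→S40°W and v₂ plunges 7°→S50°E.
n = v₁ × v₂ = (-0.163, -0.369, 0.914) (taken with n_z > 0).
True dip = arccos(n_z / |n|) = arccos(0.9147) = 23.8°.
Dip direction = atan2(-0.163, -0.369) = 204° (azimuth of n's horizontal projection).

true dip 24°, dip direction 205°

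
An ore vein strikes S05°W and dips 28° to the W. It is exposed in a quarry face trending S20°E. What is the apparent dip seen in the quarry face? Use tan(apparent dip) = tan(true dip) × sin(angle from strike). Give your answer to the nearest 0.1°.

The section lies 25° from the strike.
tan(apparent dip) = tan 28° · sin 25° = 0.2247
α = arctan(0.2247) = 12.66°

12.7°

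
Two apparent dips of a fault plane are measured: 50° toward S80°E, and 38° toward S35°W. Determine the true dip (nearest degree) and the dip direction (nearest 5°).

true dip 62°, dip direction 150°

Represent each trace as a vector plunging at its apparent dip toward its trend (east-north-up frame): v₁ = (0.633, -0.112, -0.766), v₂ = (-0.452, -0.646, -0.616).
n = v₁ × v₂ = (0.426, -0.736, 0.459) (taken with n_z > 0).
True dip = arccos(n_z / |n|) = arccos(0.4751) = 61.6°.
Dip direction = azimuth of (n_x, n_y) = atan2(0.426, -0.736) = 150°.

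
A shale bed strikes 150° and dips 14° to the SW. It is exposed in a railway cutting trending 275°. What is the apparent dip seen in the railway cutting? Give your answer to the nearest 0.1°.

Angle between strike (150°) and section (275°): β = 55°.
tan(apparent dip) = tan 14° · sin 55° = 0.2042
apparent dip = arctan 0.2042 = 11.54°

11.5°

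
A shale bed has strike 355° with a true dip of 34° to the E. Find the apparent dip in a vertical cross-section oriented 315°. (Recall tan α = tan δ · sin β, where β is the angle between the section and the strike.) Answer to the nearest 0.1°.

The section lies 40° from the strike.
tan α = tan 34° × sin 40° = 0.6745 × 0.6428 = 0.4336
α = arctan(0.4336) = 23.44°

23.4°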